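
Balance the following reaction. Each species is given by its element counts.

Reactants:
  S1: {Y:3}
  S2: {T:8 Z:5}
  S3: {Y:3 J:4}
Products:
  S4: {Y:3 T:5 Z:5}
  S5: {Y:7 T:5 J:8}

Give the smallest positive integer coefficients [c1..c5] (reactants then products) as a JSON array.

Coefficients: [6, 5, 6, 5, 3]

Y: 6·3+5·0+6·3 = 36 | 5·3+3·7 = 36
T: 6·0+5·8+6·0 = 40 | 5·5+3·5 = 40
J: 6·0+5·0+6·4 = 24 | 5·0+3·8 = 24
Z: 6·0+5·5+6·0 = 25 | 5·5+3·0 = 25
gcd(6,5,6,5,3) = 1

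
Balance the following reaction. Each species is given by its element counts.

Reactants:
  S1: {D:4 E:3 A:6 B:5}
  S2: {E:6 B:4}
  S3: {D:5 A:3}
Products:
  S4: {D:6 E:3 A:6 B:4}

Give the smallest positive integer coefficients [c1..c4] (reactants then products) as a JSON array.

Coefficients: [4, 1, 4, 6]

D: 4·4+1·0+4·5 = 36 | 6·6 = 36
E: 4·3+1·6+4·0 = 18 | 6·3 = 18
A: 4·6+1·0+4·3 = 36 | 6·6 = 36
B: 4·5+1·4+4·0 = 24 | 6·4 = 24
gcd(4,1,4,6) = 1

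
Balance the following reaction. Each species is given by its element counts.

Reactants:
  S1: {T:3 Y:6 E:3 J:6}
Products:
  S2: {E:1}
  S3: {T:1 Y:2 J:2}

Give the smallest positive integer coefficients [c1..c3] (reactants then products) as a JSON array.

Coefficients: [1, 3, 3]

T: 1·3 = 3 | 3·0+3·1 = 3
Y: 1·6 = 6 | 3·0+3·2 = 6
E: 1·3 = 3 | 3·1+3·0 = 3
J: 1·6 = 6 | 3·0+3·2 = 6
gcd(1,3,3) = 1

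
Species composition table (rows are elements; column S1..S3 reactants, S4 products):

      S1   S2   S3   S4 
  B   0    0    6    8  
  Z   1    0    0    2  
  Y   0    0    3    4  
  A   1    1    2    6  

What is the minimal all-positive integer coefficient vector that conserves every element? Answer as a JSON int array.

B: 6·0+4·0+4·6 = 24 | 3·8 = 24
Z: 6·1+4·0+4·0 = 6 | 3·2 = 6
Y: 6·0+4·0+4·3 = 12 | 3·4 = 12
A: 6·1+4·1+4·2 = 18 | 3·6 = 18
gcd(6,4,4,3) = 1

Coefficients: [6, 4, 4, 3]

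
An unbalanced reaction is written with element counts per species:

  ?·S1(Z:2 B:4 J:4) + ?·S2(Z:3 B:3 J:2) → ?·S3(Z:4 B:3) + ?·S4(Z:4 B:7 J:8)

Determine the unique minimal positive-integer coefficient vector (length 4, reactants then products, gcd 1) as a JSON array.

Z: 1·2+2·3 = 8 | 1·4+1·4 = 8
B: 1·4+2·3 = 10 | 1·3+1·7 = 10
J: 1·4+2·2 = 8 | 1·0+1·8 = 8
gcd(1,2,1,1) = 1

Coefficients: [1, 2, 1, 1]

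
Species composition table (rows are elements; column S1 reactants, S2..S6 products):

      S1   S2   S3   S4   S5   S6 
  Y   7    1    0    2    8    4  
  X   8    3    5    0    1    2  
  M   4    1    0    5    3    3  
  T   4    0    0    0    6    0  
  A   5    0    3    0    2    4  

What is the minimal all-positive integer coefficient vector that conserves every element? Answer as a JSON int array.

Y: 6·7 = 42 | 4·1+6·0+1·2+4·8+1·4 = 42
X: 6·8 = 48 | 4·3+6·5+1·0+4·1+1·2 = 48
M: 6·4 = 24 | 4·1+6·0+1·5+4·3+1·3 = 24
T: 6·4 = 24 | 4·0+6·0+1·0+4·6+1·0 = 24
A: 6·5 = 30 | 4·0+6·3+1·0+4·2+1·4 = 30
gcd(6,4,6,1,4,1) = 1

Coefficients: [6, 4, 6, 1, 4, 1]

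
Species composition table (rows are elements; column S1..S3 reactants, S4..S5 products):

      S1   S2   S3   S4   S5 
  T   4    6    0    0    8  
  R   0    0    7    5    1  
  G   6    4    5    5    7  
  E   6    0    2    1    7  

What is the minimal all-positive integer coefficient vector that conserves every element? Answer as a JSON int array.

T: 3·4+2·6+4·0 = 24 | 5·0+3·8 = 24
R: 3·0+2·0+4·7 = 28 | 5·5+3·1 = 28
G: 3·6+2·4+4·5 = 46 | 5·5+3·7 = 46
E: 3·6+2·0+4·2 = 26 | 5·1+3·7 = 26
gcd(3,2,4,5,3) = 1

Coefficients: [3, 2, 4, 5, 3]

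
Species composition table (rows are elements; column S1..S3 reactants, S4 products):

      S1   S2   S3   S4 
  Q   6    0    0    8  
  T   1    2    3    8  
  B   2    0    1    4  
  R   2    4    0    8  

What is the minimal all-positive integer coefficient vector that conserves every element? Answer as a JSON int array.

Q: 4·6+4·0+4·0 = 24 | 3·8 = 24
T: 4·1+4·2+4·3 = 24 | 3·8 = 24
B: 4·2+4·0+4·1 = 12 | 3·4 = 12
R: 4·2+4·4+4·0 = 24 | 3·8 = 24
gcd(4,4,4,3) = 1

Coefficients: [4, 4, 4, 3]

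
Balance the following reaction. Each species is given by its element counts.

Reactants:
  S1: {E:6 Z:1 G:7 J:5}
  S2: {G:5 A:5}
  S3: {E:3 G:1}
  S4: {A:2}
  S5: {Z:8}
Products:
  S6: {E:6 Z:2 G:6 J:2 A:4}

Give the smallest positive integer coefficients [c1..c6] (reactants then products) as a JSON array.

Coefficients: [2, 2, 6, 5, 1, 5]

E: 2·6+2·0+6·3+5·0+1·0 = 30 | 5·6 = 30
Z: 2·1+2·0+6·0+5·0+1·8 = 10 | 5·2 = 10
G: 2·7+2·5+6·1+5·0+1·0 = 30 | 5·6 = 30
J: 2·5+2·0+6·0+5·0+1·0 = 10 | 5·2 = 10
A: 2·0+2·5+6·0+5·2+1·0 = 20 | 5·4 = 20
gcd(2,2,6,5,1,5) = 1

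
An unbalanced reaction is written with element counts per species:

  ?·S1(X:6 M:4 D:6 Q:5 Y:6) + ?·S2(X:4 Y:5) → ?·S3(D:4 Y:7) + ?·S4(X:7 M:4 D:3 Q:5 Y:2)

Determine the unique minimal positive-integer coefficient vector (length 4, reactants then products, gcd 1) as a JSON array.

X: 4·6+1·4 = 28 | 3·0+4·7 = 28
M: 4·4+1·0 = 16 | 3·0+4·4 = 16
D: 4·6+1·0 = 24 | 3·4+4·3 = 24
Q: 4·5+1·0 = 20 | 3·0+4·5 = 20
Y: 4·6+1·5 = 29 | 3·7+4·2 = 29
gcd(4,1,3,4) = 1

Coefficients: [4, 1, 3, 4]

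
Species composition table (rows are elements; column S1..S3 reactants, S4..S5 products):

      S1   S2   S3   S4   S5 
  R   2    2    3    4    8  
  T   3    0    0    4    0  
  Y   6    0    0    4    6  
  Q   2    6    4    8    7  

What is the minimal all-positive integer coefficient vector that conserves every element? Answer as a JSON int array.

R: 4·2+1·2+6·3 = 28 | 3·4+2·8 = 28
T: 4·3+1·0+6·0 = 12 | 3·4+2·0 = 12
Y: 4·6+1·0+6·0 = 24 | 3·4+2·6 = 24
Q: 4·2+1·6+6·4 = 38 | 3·8+2·7 = 38
gcd(4,1,6,3,2) = 1

Coefficients: [4, 1, 6, 3, 2]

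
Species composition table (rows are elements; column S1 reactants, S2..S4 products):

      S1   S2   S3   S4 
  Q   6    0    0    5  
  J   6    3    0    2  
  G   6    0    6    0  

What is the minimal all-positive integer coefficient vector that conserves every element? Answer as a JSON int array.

Q: 5·6 = 30 | 6·0+5·0+6·5 = 30
J: 5·6 = 30 | 6·3+5·0+6·2 = 30
G: 5·6 = 30 | 6·0+5·6+6·0 = 30
gcd(5,6,5,6) = 1

Coefficients: [5, 6, 5, 6]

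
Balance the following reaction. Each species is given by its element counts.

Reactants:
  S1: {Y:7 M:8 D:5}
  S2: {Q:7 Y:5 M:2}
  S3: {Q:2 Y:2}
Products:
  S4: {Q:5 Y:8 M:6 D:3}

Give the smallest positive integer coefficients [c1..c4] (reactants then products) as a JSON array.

Coefficients: [3, 3, 2, 5]

Q: 3·0+3·7+2·2 = 25 | 5·5 = 25
Y: 3·7+3·5+2·2 = 40 | 5·8 = 40
M: 3·8+3·2+2·0 = 30 | 5·6 = 30
D: 3·5+3·0+2·0 = 15 | 5·3 = 15
gcd(3,3,2,5) = 1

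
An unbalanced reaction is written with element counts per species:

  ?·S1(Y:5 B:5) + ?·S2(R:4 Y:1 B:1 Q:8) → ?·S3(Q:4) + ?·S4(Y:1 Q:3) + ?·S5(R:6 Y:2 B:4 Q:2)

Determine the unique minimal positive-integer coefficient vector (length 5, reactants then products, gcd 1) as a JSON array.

Coefficients: [1, 3, 2, 4, 2]

R: 1·0+3·4 = 12 | 2·0+4·0+2·6 = 12
Y: 1·5+3·1 = 8 | 2·0+4·1+2·2 = 8
B: 1·5+3·1 = 8 | 2·0+4·0+2·4 = 8
Q: 1·0+3·8 = 24 | 2·4+4·3+2·2 = 24
gcd(1,3,2,4,2) = 1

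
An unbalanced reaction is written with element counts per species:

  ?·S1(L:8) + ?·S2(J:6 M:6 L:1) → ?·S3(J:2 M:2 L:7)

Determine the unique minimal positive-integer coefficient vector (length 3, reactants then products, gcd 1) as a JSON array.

Coefficients: [5, 2, 6]

J: 5·0+2·6 = 12 | 6·2 = 12
M: 5·0+2·6 = 12 | 6·2 = 12
L: 5·8+2·1 = 42 | 6·7 = 42
gcd(5,2,6) = 1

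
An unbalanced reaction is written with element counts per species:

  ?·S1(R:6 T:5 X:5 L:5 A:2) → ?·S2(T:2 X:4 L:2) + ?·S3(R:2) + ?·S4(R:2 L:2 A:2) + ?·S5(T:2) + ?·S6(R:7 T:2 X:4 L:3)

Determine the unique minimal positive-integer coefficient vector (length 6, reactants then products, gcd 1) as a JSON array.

Coefficients: [4, 3, 1, 4, 5, 2]

R: 4·6 = 24 | 3·0+1·2+4·2+5·0+2·7 = 24
T: 4·5 = 20 | 3·2+1·0+4·0+5·2+2·2 = 20
X: 4·5 = 20 | 3·4+1·0+4·0+5·0+2·4 = 20
L: 4·5 = 20 | 3·2+1·0+4·2+5·0+2·3 = 20
A: 4·2 = 8 | 3·0+1·0+4·2+5·0+2·0 = 8
gcd(4,3,1,4,5,2) = 1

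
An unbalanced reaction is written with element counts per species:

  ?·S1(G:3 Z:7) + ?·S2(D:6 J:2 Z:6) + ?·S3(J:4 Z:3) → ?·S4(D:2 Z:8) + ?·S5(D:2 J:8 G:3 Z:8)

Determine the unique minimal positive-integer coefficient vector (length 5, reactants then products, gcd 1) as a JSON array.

D: 3·0+2·6+5·0 = 12 | 3·2+3·2 = 12
J: 3·0+2·2+5·4 = 24 | 3·0+3·8 = 24
G: 3·3+2·0+5·0 = 9 | 3·0+3·3 = 9
Z: 3·7+2·6+5·3 = 48 | 3·8+3·8 = 48
gcd(3,2,5,3,3) = 1

Coefficients: [3, 2, 5, 3, 3]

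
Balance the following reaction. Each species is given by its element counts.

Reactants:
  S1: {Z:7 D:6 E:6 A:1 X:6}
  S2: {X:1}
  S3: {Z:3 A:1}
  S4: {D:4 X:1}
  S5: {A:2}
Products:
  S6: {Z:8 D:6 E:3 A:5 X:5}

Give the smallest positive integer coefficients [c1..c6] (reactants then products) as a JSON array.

Z: 2·7+5·0+6·3+3·0+6·0 = 32 | 4·8 = 32
D: 2·6+5·0+6·0+3·4+6·0 = 24 | 4·6 = 24
E: 2·6+5·0+6·0+3·0+6·0 = 12 | 4·3 = 12
A: 2·1+5·0+6·1+3·0+6·2 = 20 | 4·5 = 20
X: 2·6+5·1+6·0+3·1+6·0 = 20 | 4·5 = 20
gcd(2,5,6,3,6,4) = 1

Coefficients: [2, 5, 6, 3, 6, 4]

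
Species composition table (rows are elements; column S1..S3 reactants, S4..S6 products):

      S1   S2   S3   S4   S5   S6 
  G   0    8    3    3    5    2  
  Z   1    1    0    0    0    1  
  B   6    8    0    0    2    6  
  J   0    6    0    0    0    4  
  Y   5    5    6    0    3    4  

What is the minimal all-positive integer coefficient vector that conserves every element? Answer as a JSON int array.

G: 2·0+4·8+1·3 = 35 | 1·3+4·5+6·2 = 35
Z: 2·1+4·1+1·0 = 6 | 1·0+4·0+6·1 = 6
B: 2·6+4·8+1·0 = 44 | 1·0+4·2+6·6 = 44
J: 2·0+4·6+1·0 = 24 | 1·0+4·0+6·4 = 24
Y: 2·5+4·5+1·6 = 36 | 1·0+4·3+6·4 = 36
gcd(2,4,1,1,4,6) = 1

Coefficients: [2, 4, 1, 1, 4, 6]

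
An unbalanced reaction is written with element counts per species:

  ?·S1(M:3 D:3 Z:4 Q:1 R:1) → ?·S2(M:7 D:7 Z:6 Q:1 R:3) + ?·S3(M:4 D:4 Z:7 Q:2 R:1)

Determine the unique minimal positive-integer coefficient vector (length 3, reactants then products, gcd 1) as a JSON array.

Coefficients: [5, 1, 2]

M: 5·3 = 15 | 1·7+2·4 = 15
D: 5·3 = 15 | 1·7+2·4 = 15
Z: 5·4 = 20 | 1·6+2·7 = 20
Q: 5·1 = 5 | 1·1+2·2 = 5
R: 5·1 = 5 | 1·3+2·1 = 5
gcd(5,1,2) = 1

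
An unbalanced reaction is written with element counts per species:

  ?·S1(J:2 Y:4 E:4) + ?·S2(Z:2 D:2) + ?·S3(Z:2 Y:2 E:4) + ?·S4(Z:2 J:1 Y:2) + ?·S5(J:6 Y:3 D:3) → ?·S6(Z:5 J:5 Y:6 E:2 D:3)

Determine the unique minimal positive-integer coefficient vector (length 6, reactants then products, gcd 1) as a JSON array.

Z: 1·0+3·2+1·2+6·2+2·0 = 20 | 4·5 = 20
J: 1·2+3·0+1·0+6·1+2·6 = 20 | 4·5 = 20
Y: 1·4+3·0+1·2+6·2+2·3 = 24 | 4·6 = 24
E: 1·4+3·0+1·4+6·0+2·0 = 8 | 4·2 = 8
D: 1·0+3·2+1·0+6·0+2·3 = 12 | 4·3 = 12
gcd(1,3,1,6,2,4) = 1

Coefficients: [1, 3, 1, 6, 2, 4]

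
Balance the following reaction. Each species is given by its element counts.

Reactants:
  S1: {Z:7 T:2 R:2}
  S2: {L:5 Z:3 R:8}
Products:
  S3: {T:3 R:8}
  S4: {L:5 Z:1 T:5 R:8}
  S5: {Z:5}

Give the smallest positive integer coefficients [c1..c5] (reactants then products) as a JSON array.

L: 4·0+1·5 = 5 | 1·0+1·5+6·0 = 5
Z: 4·7+1·3 = 31 | 1·0+1·1+6·5 = 31
T: 4·2+1·0 = 8 | 1·3+1·5+6·0 = 8
R: 4·2+1·8 = 16 | 1·8+1·8+6·0 = 16
gcd(4,1,1,1,6) = 1

Coefficients: [4, 1, 1, 1, 6]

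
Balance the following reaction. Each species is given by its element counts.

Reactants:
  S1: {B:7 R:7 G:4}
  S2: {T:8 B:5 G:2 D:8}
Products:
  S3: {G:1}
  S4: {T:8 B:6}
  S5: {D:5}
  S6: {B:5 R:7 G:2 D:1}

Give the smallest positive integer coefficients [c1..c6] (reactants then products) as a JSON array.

T: 1·0+2·8 = 16 | 6·0+2·8+3·0+1·0 = 16
B: 1·7+2·5 = 17 | 6·0+2·6+3·0+1·5 = 17
R: 1·7+2·0 = 7 | 6·0+2·0+3·0+1·7 = 7
G: 1·4+2·2 = 8 | 6·1+2·0+3·0+1·2 = 8
D: 1·0+2·8 = 16 | 6·0+2·0+3·5+1·1 = 16
gcd(1,2,6,2,3,1) = 1

Coefficients: [1, 2, 6, 2, 3, 1]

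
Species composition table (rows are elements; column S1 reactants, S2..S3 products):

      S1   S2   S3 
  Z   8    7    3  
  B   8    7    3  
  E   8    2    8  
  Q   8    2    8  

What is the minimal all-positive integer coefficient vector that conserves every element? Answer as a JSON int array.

Coefficients: [5, 4, 4]

Z: 5·8 = 40 | 4·7+4·3 = 40
B: 5·8 = 40 | 4·7+4·3 = 40
E: 5·8 = 40 | 4·2+4·8 = 40
Q: 5·8 = 40 | 4·2+4·8 = 40
gcd(5,4,4) = 1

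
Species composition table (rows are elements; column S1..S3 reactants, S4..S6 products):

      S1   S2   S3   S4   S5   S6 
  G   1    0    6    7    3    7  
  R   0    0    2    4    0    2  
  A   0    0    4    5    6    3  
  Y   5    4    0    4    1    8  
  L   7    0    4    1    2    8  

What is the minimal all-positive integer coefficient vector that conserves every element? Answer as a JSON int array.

G: 1·1+6·0+5·6 = 31 | 1·7+1·3+3·7 = 31
R: 1·0+6·0+5·2 = 10 | 1·4+1·0+3·2 = 10
A: 1·0+6·0+5·4 = 20 | 1·5+1·6+3·3 = 20
Y: 1·5+6·4+5·0 = 29 | 1·4+1·1+3·8 = 29
L: 1·7+6·0+5·4 = 27 | 1·1+1·2+3·8 = 27
gcd(1,6,5,1,1,3) = 1

Coefficients: [1, 6, 5, 1, 1, 3]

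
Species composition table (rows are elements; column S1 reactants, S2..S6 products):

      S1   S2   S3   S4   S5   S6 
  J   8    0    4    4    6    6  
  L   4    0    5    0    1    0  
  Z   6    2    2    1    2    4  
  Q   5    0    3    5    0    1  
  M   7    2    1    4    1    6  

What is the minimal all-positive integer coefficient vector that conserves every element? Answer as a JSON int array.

Coefficients: [4, 5, 3, 2, 1, 1]

J: 4·8 = 32 | 5·0+3·4+2·4+1·6+1·6 = 32
L: 4·4 = 16 | 5·0+3·5+2·0+1·1+1·0 = 16
Z: 4·6 = 24 | 5·2+3·2+2·1+1·2+1·4 = 24
Q: 4·5 = 20 | 5·0+3·3+2·5+1·0+1·1 = 20
M: 4·7 = 28 | 5·2+3·1+2·4+1·1+1·6 = 28
gcd(4,5,3,2,1,1) = 1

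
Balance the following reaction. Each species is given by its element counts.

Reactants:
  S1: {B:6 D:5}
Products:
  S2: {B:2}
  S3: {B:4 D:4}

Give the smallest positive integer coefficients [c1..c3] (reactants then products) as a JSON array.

Coefficients: [4, 2, 5]

B: 4·6 = 24 | 2·2+5·4 = 24
D: 4·5 = 20 | 2·0+5·4 = 20
gcd(4,2,5) = 1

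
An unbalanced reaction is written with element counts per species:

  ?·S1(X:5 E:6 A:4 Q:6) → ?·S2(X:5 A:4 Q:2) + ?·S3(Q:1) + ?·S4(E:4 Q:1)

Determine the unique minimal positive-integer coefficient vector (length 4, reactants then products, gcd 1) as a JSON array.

Coefficients: [2, 2, 5, 3]

X: 2·5 = 10 | 2·5+5·0+3·0 = 10
E: 2·6 = 12 | 2·0+5·0+3·4 = 12
A: 2·4 = 8 | 2·4+5·0+3·0 = 8
Q: 2·6 = 12 | 2·2+5·1+3·1 = 12
gcd(2,2,5,3) = 1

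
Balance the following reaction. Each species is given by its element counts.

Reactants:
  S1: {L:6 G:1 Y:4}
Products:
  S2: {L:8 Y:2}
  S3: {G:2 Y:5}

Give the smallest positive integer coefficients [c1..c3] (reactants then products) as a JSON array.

L: 4·6 = 24 | 3·8+2·0 = 24
G: 4·1 = 4 | 3·0+2·2 = 4
Y: 4·4 = 16 | 3·2+2·5 = 16
gcd(4,3,2) = 1

Coefficients: [4, 3, 2]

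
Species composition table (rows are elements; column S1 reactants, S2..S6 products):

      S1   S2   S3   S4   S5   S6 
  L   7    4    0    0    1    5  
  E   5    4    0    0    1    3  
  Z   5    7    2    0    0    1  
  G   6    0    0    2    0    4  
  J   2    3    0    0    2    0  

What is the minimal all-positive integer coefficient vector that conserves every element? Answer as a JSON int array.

L: 5·7 = 35 | 2·4+3·0+5·0+2·1+5·5 = 35
E: 5·5 = 25 | 2·4+3·0+5·0+2·1+5·3 = 25
Z: 5·5 = 25 | 2·7+3·2+5·0+2·0+5·1 = 25
G: 5·6 = 30 | 2·0+3·0+5·2+2·0+5·4 = 30
J: 5·2 = 10 | 2·3+3·0+5·0+2·2+5·0 = 10
gcd(5,2,3,5,2,5) = 1

Coefficients: [5, 2, 3, 5, 2, 5]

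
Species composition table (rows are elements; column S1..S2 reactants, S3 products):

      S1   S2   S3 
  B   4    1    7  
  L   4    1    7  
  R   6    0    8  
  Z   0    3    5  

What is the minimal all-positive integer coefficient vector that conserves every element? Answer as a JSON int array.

Coefficients: [4, 5, 3]

B: 4·4+5·1 = 21 | 3·7 = 21
L: 4·4+5·1 = 21 | 3·7 = 21
R: 4·6+5·0 = 24 | 3·8 = 24
Z: 4·0+5·3 = 15 | 3·5 = 15
gcd(4,5,3) = 1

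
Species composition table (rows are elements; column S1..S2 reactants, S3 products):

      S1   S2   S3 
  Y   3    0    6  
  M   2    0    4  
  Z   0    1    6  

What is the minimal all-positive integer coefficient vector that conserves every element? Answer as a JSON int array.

Y: 2·3+6·0 = 6 | 1·6 = 6
M: 2·2+6·0 = 4 | 1·4 = 4
Z: 2·0+6·1 = 6 | 1·6 = 6
gcd(2,6,1) = 1

Coefficients: [2, 6, 1]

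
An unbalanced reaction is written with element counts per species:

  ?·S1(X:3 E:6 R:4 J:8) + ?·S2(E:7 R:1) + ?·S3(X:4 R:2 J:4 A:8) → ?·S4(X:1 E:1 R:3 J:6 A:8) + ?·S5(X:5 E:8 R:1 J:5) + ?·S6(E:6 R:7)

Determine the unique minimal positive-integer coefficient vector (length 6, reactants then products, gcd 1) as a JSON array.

X: 5·3+5·0+5·4 = 35 | 5·1+6·5+2·0 = 35
E: 5·6+5·7+5·0 = 65 | 5·1+6·8+2·6 = 65
R: 5·4+5·1+5·2 = 35 | 5·3+6·1+2·7 = 35
J: 5·8+5·0+5·4 = 60 | 5·6+6·5+2·0 = 60
A: 5·0+5·0+5·8 = 40 | 5·8+6·0+2·0 = 40
gcd(5,5,5,5,6,2) = 1

Coefficients: [5, 5, 5, 5, 6, 2]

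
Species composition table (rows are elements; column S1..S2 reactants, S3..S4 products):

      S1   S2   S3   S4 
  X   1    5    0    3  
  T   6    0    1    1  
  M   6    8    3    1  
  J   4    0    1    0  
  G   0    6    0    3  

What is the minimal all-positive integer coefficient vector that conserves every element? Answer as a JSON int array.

Coefficients: [1, 1, 4, 2]

X: 1·1+1·5 = 6 | 4·0+2·3 = 6
T: 1·6+1·0 = 6 | 4·1+2·1 = 6
M: 1·6+1·8 = 14 | 4·3+2·1 = 14
J: 1·4+1·0 = 4 | 4·1+2·0 = 4
G: 1·0+1·6 = 6 | 4·0+2·3 = 6
gcd(1,1,4,2) = 1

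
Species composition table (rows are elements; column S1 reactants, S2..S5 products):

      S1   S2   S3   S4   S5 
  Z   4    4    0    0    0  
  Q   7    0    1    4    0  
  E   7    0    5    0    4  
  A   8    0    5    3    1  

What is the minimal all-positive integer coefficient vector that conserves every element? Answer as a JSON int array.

Z: 3·4 = 12 | 3·4+1·0+5·0+4·0 = 12
Q: 3·7 = 21 | 3·0+1·1+5·4+4·0 = 21
E: 3·7 = 21 | 3·0+1·5+5·0+4·4 = 21
A: 3·8 = 24 | 3·0+1·5+5·3+4·1 = 24
gcd(3,3,1,5,4) = 1

Coefficients: [3, 3, 1, 5, 4]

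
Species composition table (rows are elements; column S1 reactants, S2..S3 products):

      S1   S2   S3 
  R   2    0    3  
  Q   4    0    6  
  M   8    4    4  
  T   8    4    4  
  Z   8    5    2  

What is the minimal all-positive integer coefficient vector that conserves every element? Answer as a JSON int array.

Coefficients: [3, 4, 2]

R: 3·2 = 6 | 4·0+2·3 = 6
Q: 3·4 = 12 | 4·0+2·6 = 12
M: 3·8 = 24 | 4·4+2·4 = 24
T: 3·8 = 24 | 4·4+2·4 = 24
Z: 3·8 = 24 | 4·5+2·2 = 24
gcd(3,4,2) = 1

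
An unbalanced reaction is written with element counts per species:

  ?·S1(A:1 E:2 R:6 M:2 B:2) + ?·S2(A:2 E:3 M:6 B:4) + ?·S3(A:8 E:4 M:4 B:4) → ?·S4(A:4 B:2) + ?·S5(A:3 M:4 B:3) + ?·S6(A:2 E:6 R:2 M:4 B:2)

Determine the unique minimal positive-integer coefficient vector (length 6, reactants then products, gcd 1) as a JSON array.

Coefficients: [2, 4, 5, 5, 6, 6]

A: 2·1+4·2+5·8 = 50 | 5·4+6·3+6·2 = 50
E: 2·2+4·3+5·4 = 36 | 5·0+6·0+6·6 = 36
R: 2·6+4·0+5·0 = 12 | 5·0+6·0+6·2 = 12
M: 2·2+4·6+5·4 = 48 | 5·0+6·4+6·4 = 48
B: 2·2+4·4+5·4 = 40 | 5·2+6·3+6·2 = 40
gcd(2,4,5,5,6,6) = 1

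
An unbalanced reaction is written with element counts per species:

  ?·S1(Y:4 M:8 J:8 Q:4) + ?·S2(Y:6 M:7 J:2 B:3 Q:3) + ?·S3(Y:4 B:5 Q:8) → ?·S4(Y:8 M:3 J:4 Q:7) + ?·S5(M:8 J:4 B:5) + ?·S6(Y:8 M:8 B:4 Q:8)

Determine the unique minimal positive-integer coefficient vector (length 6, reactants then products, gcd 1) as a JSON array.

Y: 4·4+6·6+3·4 = 64 | 6·8+5·0+2·8 = 64
M: 4·8+6·7+3·0 = 74 | 6·3+5·8+2·8 = 74
J: 4·8+6·2+3·0 = 44 | 6·4+5·4+2·0 = 44
B: 4·0+6·3+3·5 = 33 | 6·0+5·5+2·4 = 33
Q: 4·4+6·3+3·8 = 58 | 6·7+5·0+2·8 = 58
gcd(4,6,3,6,5,2) = 1

Coefficients: [4, 6, 3, 6, 5, 2]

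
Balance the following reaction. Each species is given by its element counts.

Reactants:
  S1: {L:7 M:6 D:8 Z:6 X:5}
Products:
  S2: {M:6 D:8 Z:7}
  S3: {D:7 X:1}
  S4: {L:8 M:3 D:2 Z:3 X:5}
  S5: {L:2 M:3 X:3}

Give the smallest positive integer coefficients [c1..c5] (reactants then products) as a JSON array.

Coefficients: [6, 3, 2, 5, 1]

L: 6·7 = 42 | 3·0+2·0+5·8+1·2 = 42
M: 6·6 = 36 | 3·6+2·0+5·3+1·3 = 36
D: 6·8 = 48 | 3·8+2·7+5·2+1·0 = 48
Z: 6·6 = 36 | 3·7+2·0+5·3+1·0 = 36
X: 6·5 = 30 | 3·0+2·1+5·5+1·3 = 30
gcd(6,3,2,5,1) = 1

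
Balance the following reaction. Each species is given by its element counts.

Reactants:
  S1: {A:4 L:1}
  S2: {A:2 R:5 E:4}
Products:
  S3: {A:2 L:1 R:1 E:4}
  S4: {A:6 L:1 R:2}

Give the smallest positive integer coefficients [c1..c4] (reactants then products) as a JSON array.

A: 3·4+1·2 = 14 | 1·2+2·6 = 14
L: 3·1+1·0 = 3 | 1·1+2·1 = 3
R: 3·0+1·5 = 5 | 1·1+2·2 = 5
E: 3·0+1·4 = 4 | 1·4+2·0 = 4
gcd(3,1,1,2) = 1

Coefficients: [3, 1, 1, 2]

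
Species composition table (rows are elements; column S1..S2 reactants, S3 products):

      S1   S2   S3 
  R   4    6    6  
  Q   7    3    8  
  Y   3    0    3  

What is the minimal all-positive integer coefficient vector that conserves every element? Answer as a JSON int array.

Coefficients: [3, 1, 3]

R: 3·4+1·6 = 18 | 3·6 = 18
Q: 3·7+1·3 = 24 | 3·8 = 24
Y: 3·3+1·0 = 9 | 3·3 = 9
gcd(3,1,3) = 1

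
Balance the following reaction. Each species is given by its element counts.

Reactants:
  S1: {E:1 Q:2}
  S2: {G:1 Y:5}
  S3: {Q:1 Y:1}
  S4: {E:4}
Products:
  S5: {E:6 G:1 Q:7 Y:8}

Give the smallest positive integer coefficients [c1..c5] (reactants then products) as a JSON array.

Coefficients: [2, 1, 3, 1, 1]

E: 2·1+1·0+3·0+1·4 = 6 | 1·6 = 6
G: 2·0+1·1+3·0+1·0 = 1 | 1·1 = 1
Q: 2·2+1·0+3·1+1·0 = 7 | 1·7 = 7
Y: 2·0+1·5+3·1+1·0 = 8 | 1·8 = 8
gcd(2,1,3,1,1) = 1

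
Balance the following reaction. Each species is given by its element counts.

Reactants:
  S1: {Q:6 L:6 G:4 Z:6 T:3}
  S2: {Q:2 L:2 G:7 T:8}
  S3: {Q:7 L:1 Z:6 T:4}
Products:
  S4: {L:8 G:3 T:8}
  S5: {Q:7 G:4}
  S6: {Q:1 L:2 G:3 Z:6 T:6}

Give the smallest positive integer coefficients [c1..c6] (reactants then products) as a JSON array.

Q: 4·6+5·2+2·7 = 48 | 3·0+6·7+6·1 = 48
L: 4·6+5·2+2·1 = 36 | 3·8+6·0+6·2 = 36
G: 4·4+5·7+2·0 = 51 | 3·3+6·4+6·3 = 51
Z: 4·6+5·0+2·6 = 36 | 3·0+6·0+6·6 = 36
T: 4·3+5·8+2·4 = 60 | 3·8+6·0+6·6 = 60
gcd(4,5,2,3,6,6) = 1

Coefficients: [4, 5, 2, 3, 6, 6]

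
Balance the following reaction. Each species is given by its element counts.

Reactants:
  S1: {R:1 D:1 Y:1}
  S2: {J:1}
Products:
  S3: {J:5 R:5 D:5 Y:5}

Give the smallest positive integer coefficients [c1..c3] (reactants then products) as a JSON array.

Coefficients: [5, 5, 1]

J: 5·0+5·1 = 5 | 1·5 = 5
R: 5·1+5·0 = 5 | 1·5 = 5
D: 5·1+5·0 = 5 | 1·5 = 5
Y: 5·1+5·0 = 5 | 1·5 = 5
gcd(5,5,1) = 1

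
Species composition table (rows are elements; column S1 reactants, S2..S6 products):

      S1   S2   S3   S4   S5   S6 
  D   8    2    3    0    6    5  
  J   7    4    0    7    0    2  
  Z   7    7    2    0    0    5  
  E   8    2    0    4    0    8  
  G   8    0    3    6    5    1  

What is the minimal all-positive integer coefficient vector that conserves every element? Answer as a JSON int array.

Coefficients: [5, 2, 3, 3, 2, 3]

D: 5·8 = 40 | 2·2+3·3+3·0+2·6+3·5 = 40
J: 5·7 = 35 | 2·4+3·0+3·7+2·0+3·2 = 35
Z: 5·7 = 35 | 2·7+3·2+3·0+2·0+3·5 = 35
E: 5·8 = 40 | 2·2+3·0+3·4+2·0+3·8 = 40
G: 5·8 = 40 | 2·0+3·3+3·6+2·5+3·1 = 40
gcd(5,2,3,3,2,3) = 1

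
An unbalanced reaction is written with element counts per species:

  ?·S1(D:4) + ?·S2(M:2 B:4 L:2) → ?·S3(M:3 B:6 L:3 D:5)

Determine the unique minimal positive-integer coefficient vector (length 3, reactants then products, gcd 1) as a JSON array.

M: 5·0+6·2 = 12 | 4·3 = 12
B: 5·0+6·4 = 24 | 4·6 = 24
L: 5·0+6·2 = 12 | 4·3 = 12
D: 5·4+6·0 = 20 | 4·5 = 20
gcd(5,6,4) = 1

Coefficients: [5, 6, 4]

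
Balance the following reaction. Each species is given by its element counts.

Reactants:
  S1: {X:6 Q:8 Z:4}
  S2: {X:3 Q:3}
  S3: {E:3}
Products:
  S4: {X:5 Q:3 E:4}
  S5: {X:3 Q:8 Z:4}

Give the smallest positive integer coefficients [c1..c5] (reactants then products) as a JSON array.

Coefficients: [2, 3, 4, 3, 2]

X: 2·6+3·3+4·0 = 21 | 3·5+2·3 = 21
Q: 2·8+3·3+4·0 = 25 | 3·3+2·8 = 25
Z: 2·4+3·0+4·0 = 8 | 3·0+2·4 = 8
E: 2·0+3·0+4·3 = 12 | 3·4+2·0 = 12
gcd(2,3,4,3,2) = 1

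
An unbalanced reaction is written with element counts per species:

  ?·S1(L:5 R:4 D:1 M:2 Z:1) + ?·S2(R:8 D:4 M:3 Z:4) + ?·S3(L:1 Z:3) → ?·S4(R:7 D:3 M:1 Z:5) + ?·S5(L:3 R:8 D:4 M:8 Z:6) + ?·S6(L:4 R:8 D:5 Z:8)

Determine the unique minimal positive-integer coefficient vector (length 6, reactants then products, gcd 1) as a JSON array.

L: 1·5+6·0+5·1 = 10 | 4·0+2·3+1·4 = 10
R: 1·4+6·8+5·0 = 52 | 4·7+2·8+1·8 = 52
D: 1·1+6·4+5·0 = 25 | 4·3+2·4+1·5 = 25
M: 1·2+6·3+5·0 = 20 | 4·1+2·8+1·0 = 20
Z: 1·1+6·4+5·3 = 40 | 4·5+2·6+1·8 = 40
gcd(1,6,5,4,2,1) = 1

Coefficients: [1, 6, 5, 4, 2, 1]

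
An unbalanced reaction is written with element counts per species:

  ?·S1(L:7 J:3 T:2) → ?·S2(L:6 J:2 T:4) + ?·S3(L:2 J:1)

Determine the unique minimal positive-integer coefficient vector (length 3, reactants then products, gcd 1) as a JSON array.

L: 2·7 = 14 | 1·6+4·2 = 14
J: 2·3 = 6 | 1·2+4·1 = 6
T: 2·2 = 4 | 1·4+4·0 = 4
gcd(2,1,4) = 1

Coefficients: [2, 1, 4]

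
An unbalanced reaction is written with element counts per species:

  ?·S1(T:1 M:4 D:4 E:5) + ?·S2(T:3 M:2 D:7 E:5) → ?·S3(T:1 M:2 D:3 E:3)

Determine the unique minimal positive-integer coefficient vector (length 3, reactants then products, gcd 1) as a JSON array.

Coefficients: [2, 1, 5]

T: 2·1+1·3 = 5 | 5·1 = 5
M: 2·4+1·2 = 10 | 5·2 = 10
D: 2·4+1·7 = 15 | 5·3 = 15
E: 2·5+1·5 = 15 | 5·3 = 15
gcd(2,1,5) = 1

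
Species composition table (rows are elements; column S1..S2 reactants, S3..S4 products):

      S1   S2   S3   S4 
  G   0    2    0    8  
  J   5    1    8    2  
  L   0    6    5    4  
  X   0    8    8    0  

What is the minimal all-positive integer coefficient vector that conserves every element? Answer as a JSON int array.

G: 6·0+4·2 = 8 | 4·0+1·8 = 8
J: 6·5+4·1 = 34 | 4·8+1·2 = 34
L: 6·0+4·6 = 24 | 4·5+1·4 = 24
X: 6·0+4·8 = 32 | 4·8+1·0 = 32
gcd(6,4,4,1) = 1

Coefficients: [6, 4, 4, 1]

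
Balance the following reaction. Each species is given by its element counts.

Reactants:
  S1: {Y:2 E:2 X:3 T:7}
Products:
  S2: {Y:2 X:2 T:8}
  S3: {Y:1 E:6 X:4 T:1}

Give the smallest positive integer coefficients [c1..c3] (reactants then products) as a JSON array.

Y: 6·2 = 12 | 5·2+2·1 = 12
E: 6·2 = 12 | 5·0+2·6 = 12
X: 6·3 = 18 | 5·2+2·4 = 18
T: 6·7 = 42 | 5·8+2·1 = 42
gcd(6,5,2) = 1

Coefficients: [6, 5, 2]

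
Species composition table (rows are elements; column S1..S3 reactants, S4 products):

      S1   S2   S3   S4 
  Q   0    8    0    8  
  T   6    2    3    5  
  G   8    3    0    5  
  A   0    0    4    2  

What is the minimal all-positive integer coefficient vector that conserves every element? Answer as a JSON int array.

Coefficients: [1, 4, 2, 4]

Q: 1·0+4·8+2·0 = 32 | 4·8 = 32
T: 1·6+4·2+2·3 = 20 | 4·5 = 20
G: 1·8+4·3+2·0 = 20 | 4·5 = 20
A: 1·0+4·0+2·4 = 8 | 4·2 = 8
gcd(1,4,2,4) = 1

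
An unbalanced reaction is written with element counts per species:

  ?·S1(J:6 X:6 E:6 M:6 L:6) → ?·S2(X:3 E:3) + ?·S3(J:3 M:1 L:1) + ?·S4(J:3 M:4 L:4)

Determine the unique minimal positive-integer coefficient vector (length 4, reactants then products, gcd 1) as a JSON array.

Coefficients: [3, 6, 2, 4]

J: 3·6 = 18 | 6·0+2·3+4·3 = 18
X: 3·6 = 18 | 6·3+2·0+4·0 = 18
E: 3·6 = 18 | 6·3+2·0+4·0 = 18
M: 3·6 = 18 | 6·0+2·1+4·4 = 18
L: 3·6 = 18 | 6·0+2·1+4·4 = 18
gcd(3,6,2,4) = 1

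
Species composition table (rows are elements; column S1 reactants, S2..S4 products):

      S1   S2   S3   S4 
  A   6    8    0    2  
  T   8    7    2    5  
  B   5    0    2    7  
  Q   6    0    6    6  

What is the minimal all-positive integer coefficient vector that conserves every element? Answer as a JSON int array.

Coefficients: [5, 3, 2, 3]

A: 5·6 = 30 | 3·8+2·0+3·2 = 30
T: 5·8 = 40 | 3·7+2·2+3·5 = 40
B: 5·5 = 25 | 3·0+2·2+3·7 = 25
Q: 5·6 = 30 | 3·0+2·6+3·6 = 30
gcd(5,3,2,3) = 1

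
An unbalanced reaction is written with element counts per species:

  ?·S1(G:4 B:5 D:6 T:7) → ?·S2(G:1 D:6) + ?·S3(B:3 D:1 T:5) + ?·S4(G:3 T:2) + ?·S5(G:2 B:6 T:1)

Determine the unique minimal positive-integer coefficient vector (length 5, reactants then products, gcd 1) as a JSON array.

G: 6·4 = 24 | 5·1+6·0+5·3+2·2 = 24
B: 6·5 = 30 | 5·0+6·3+5·0+2·6 = 30
D: 6·6 = 36 | 5·6+6·1+5·0+2·0 = 36
T: 6·7 = 42 | 5·0+6·5+5·2+2·1 = 42
gcd(6,5,6,5,2) = 1

Coefficients: [6, 5, 6, 5, 2]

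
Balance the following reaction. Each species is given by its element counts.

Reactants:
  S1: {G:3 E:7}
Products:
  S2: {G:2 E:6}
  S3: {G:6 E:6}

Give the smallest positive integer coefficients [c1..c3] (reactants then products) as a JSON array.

Coefficients: [6, 6, 1]

G: 6·3 = 18 | 6·2+1·6 = 18
E: 6·7 = 42 | 6·6+1·6 = 42
gcd(6,6,1) = 1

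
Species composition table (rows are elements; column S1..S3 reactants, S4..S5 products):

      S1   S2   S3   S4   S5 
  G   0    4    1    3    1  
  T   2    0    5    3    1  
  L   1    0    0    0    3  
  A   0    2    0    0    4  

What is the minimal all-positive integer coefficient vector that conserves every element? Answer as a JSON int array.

G: 6·0+4·4+1·1 = 17 | 5·3+2·1 = 17
T: 6·2+4·0+1·5 = 17 | 5·3+2·1 = 17
L: 6·1+4·0+1·0 = 6 | 5·0+2·3 = 6
A: 6·0+4·2+1·0 = 8 | 5·0+2·4 = 8
gcd(6,4,1,5,2) = 1

Coefficients: [6, 4, 1, 5, 2]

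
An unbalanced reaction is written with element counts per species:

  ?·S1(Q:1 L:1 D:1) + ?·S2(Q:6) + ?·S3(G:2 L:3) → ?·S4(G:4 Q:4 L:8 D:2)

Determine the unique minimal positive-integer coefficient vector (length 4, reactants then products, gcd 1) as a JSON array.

G: 6·0+1·0+6·2 = 12 | 3·4 = 12
Q: 6·1+1·6+6·0 = 12 | 3·4 = 12
L: 6·1+1·0+6·3 = 24 | 3·8 = 24
D: 6·1+1·0+6·0 = 6 | 3·2 = 6
gcd(6,1,6,3) = 1

Coefficients: [6, 1, 6, 3]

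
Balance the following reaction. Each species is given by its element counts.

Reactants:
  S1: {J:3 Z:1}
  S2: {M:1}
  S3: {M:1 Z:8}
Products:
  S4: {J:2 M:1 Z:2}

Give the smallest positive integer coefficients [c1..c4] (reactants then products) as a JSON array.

Coefficients: [4, 5, 1, 6]

J: 4·3+5·0+1·0 = 12 | 6·2 = 12
M: 4·0+5·1+1·1 = 6 | 6·1 = 6
Z: 4·1+5·0+1·8 = 12 | 6·2 = 12
gcd(4,5,1,6) = 1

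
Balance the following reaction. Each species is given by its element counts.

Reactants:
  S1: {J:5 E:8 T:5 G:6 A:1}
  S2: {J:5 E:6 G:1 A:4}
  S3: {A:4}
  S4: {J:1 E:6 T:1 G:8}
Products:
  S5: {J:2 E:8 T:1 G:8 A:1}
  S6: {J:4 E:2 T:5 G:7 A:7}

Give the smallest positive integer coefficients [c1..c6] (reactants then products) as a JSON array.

J: 1·5+1·5+2·0+6·1 = 16 | 6·2+1·4 = 16
E: 1·8+1·6+2·0+6·6 = 50 | 6·8+1·2 = 50
T: 1·5+1·0+2·0+6·1 = 11 | 6·1+1·5 = 11
G: 1·6+1·1+2·0+6·8 = 55 | 6·8+1·7 = 55
A: 1·1+1·4+2·4+6·0 = 13 | 6·1+1·7 = 13
gcd(1,1,2,6,6,1) = 1

Coefficients: [1, 1, 2, 6, 6, 1]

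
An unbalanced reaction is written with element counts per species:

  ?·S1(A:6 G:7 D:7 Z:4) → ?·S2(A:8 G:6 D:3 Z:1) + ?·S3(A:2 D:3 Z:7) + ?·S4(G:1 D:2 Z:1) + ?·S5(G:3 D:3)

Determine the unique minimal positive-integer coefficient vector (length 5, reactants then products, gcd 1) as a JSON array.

A: 3·6 = 18 | 2·8+1·2+3·0+2·0 = 18
G: 3·7 = 21 | 2·6+1·0+3·1+2·3 = 21
D: 3·7 = 21 | 2·3+1·3+3·2+2·3 = 21
Z: 3·4 = 12 | 2·1+1·7+3·1+2·0 = 12
gcd(3,2,1,3,2) = 1

Coefficients: [3, 2, 1, 3, 2]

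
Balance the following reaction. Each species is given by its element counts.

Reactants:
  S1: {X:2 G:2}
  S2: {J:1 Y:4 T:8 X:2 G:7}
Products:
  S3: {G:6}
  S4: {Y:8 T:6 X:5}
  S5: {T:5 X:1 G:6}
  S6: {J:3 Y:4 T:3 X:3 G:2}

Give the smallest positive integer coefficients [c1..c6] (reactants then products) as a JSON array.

Coefficients: [5, 6, 2, 2, 6, 2]

J: 5·0+6·1 = 6 | 2·0+2·0+6·0+2·3 = 6
Y: 5·0+6·4 = 24 | 2·0+2·8+6·0+2·4 = 24
T: 5·0+6·8 = 48 | 2·0+2·6+6·5+2·3 = 48
X: 5·2+6·2 = 22 | 2·0+2·5+6·1+2·3 = 22
G: 5·2+6·7 = 52 | 2·6+2·0+6·6+2·2 = 52
gcd(5,6,2,2,6,2) = 1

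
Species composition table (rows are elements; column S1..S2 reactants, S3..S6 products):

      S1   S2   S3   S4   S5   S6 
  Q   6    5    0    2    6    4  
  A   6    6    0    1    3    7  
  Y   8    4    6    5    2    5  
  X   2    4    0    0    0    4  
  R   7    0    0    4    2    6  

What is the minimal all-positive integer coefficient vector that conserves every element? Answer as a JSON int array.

Q: 6·6+2·5 = 46 | 3·0+1·2+4·6+5·4 = 46
A: 6·6+2·6 = 48 | 3·0+1·1+4·3+5·7 = 48
Y: 6·8+2·4 = 56 | 3·6+1·5+4·2+5·5 = 56
X: 6·2+2·4 = 20 | 3·0+1·0+4·0+5·4 = 20
R: 6·7+2·0 = 42 | 3·0+1·4+4·2+5·6 = 42
gcd(6,2,3,1,4,5) = 1

Coefficients: [6, 2, 3, 1, 4, 5]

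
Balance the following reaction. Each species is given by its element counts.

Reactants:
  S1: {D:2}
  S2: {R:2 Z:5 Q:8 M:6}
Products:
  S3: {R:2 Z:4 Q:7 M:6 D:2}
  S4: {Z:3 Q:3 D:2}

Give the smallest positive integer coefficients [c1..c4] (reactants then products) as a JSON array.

Coefficients: [4, 3, 3, 1]

R: 4·0+3·2 = 6 | 3·2+1·0 = 6
Z: 4·0+3·5 = 15 | 3·4+1·3 = 15
Q: 4·0+3·8 = 24 | 3·7+1·3 = 24
M: 4·0+3·6 = 18 | 3·6+1·0 = 18
D: 4·2+3·0 = 8 | 3·2+1·2 = 8
gcd(4,3,3,1) = 1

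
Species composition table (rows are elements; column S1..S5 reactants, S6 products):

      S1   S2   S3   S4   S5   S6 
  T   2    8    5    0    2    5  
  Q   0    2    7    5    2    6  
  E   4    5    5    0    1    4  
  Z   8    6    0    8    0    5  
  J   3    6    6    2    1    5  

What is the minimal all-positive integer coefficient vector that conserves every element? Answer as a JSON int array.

Coefficients: [1, 1, 2, 2, 5, 6]

T: 1·2+1·8+2·5+2·0+5·2 = 30 | 6·5 = 30
Q: 1·0+1·2+2·7+2·5+5·2 = 36 | 6·6 = 36
E: 1·4+1·5+2·5+2·0+5·1 = 24 | 6·4 = 24
Z: 1·8+1·6+2·0+2·8+5·0 = 30 | 6·5 = 30
J: 1·3+1·6+2·6+2·2+5·1 = 30 | 6·5 = 30
gcd(1,1,2,2,5,6) = 1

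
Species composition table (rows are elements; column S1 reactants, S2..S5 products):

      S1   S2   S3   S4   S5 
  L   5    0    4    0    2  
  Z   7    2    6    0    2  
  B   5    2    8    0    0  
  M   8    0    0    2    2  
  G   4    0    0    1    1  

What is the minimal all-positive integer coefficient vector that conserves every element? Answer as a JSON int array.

L: 2·5 = 10 | 1·0+1·4+5·0+3·2 = 10
Z: 2·7 = 14 | 1·2+1·6+5·0+3·2 = 14
B: 2·5 = 10 | 1·2+1·8+5·0+3·0 = 10
M: 2·8 = 16 | 1·0+1·0+5·2+3·2 = 16
G: 2·4 = 8 | 1·0+1·0+5·1+3·1 = 8
gcd(2,1,1,5,3) = 1

Coefficients: [2, 1, 1, 5, 3]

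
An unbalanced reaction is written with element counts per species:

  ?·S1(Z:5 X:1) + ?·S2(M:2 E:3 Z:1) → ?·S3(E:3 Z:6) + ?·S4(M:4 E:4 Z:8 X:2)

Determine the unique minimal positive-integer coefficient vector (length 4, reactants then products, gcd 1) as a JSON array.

Coefficients: [6, 6, 2, 3]

M: 6·0+6·2 = 12 | 2·0+3·4 = 12
E: 6·0+6·3 = 18 | 2·3+3·4 = 18
Z: 6·5+6·1 = 36 | 2·6+3·8 = 36
X: 6·1+6·0 = 6 | 2·0+3·2 = 6
gcd(6,6,2,3) = 1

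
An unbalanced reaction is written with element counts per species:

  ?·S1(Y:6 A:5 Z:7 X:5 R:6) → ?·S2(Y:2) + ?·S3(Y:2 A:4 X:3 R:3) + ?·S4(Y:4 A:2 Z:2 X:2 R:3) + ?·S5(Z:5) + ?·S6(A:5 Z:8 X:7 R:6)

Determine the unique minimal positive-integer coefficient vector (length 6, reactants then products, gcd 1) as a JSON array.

Y: 5·6 = 30 | 1·2+2·2+6·4+3·0+1·0 = 30
A: 5·5 = 25 | 1·0+2·4+6·2+3·0+1·5 = 25
Z: 5·7 = 35 | 1·0+2·0+6·2+3·5+1·8 = 35
X: 5·5 = 25 | 1·0+2·3+6·2+3·0+1·7 = 25
R: 5·6 = 30 | 1·0+2·3+6·3+3·0+1·6 = 30
gcd(5,1,2,6,3,1) = 1

Coefficients: [5, 1, 2, 6, 3, 1]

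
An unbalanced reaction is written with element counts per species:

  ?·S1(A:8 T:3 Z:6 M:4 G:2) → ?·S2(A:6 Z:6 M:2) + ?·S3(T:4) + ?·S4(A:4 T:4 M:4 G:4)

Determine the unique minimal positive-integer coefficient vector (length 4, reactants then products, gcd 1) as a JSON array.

A: 4·8 = 32 | 4·6+1·0+2·4 = 32
T: 4·3 = 12 | 4·0+1·4+2·4 = 12
Z: 4·6 = 24 | 4·6+1·0+2·0 = 24
M: 4·4 = 16 | 4·2+1·0+2·4 = 16
G: 4·2 = 8 | 4·0+1·0+2·4 = 8
gcd(4,4,1,2) = 1

Coefficients: [4, 4, 1, 2]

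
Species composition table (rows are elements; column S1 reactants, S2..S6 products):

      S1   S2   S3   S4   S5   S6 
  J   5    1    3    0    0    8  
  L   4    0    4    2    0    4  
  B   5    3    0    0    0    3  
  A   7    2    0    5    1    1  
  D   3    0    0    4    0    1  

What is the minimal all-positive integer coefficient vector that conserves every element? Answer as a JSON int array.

Coefficients: [3, 4, 1, 2, 2, 1]

J: 3·5 = 15 | 4·1+1·3+2·0+2·0+1·8 = 15
L: 3·4 = 12 | 4·0+1·4+2·2+2·0+1·4 = 12
B: 3·5 = 15 | 4·3+1·0+2·0+2·0+1·3 = 15
A: 3·7 = 21 | 4·2+1·0+2·5+2·1+1·1 = 21
D: 3·3 = 9 | 4·0+1·0+2·4+2·0+1·1 = 9
gcd(3,4,1,2,2,1) = 1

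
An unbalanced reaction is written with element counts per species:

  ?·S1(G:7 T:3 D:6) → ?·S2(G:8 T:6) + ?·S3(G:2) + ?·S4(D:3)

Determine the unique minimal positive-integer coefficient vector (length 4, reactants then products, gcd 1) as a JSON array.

Coefficients: [2, 1, 3, 4]

G: 2·7 = 14 | 1·8+3·2+4·0 = 14
T: 2·3 = 6 | 1·6+3·0+4·0 = 6
D: 2·6 = 12 | 1·0+3·0+4·3 = 12
gcd(2,1,3,4) = 1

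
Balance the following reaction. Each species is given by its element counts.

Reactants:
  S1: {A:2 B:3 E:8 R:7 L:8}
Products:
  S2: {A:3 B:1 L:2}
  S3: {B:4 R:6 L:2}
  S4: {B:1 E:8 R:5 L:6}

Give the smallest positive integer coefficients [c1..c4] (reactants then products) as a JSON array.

A: 3·2 = 6 | 2·3+1·0+3·0 = 6
B: 3·3 = 9 | 2·1+1·4+3·1 = 9
E: 3·8 = 24 | 2·0+1·0+3·8 = 24
R: 3·7 = 21 | 2·0+1·6+3·5 = 21
L: 3·8 = 24 | 2·2+1·2+3·6 = 24
gcd(3,2,1,3) = 1

Coefficients: [3, 2, 1, 3]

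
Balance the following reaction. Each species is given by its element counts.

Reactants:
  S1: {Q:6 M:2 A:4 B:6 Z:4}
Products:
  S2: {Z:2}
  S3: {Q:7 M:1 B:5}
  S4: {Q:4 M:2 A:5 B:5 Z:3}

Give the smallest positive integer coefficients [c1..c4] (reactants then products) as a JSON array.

Q: 5·6 = 30 | 4·0+2·7+4·4 = 30
M: 5·2 = 10 | 4·0+2·1+4·2 = 10
A: 5·4 = 20 | 4·0+2·0+4·5 = 20
B: 5·6 = 30 | 4·0+2·5+4·5 = 30
Z: 5·4 = 20 | 4·2+2·0+4·3 = 20
gcd(5,4,2,4) = 1

Coefficients: [5, 4, 2, 4]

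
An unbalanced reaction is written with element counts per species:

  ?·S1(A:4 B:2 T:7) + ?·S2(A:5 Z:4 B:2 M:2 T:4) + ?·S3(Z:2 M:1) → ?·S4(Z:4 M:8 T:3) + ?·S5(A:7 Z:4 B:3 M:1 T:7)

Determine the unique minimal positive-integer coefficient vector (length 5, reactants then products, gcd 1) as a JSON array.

A: 3·4+6·5+2·0 = 42 | 1·0+6·7 = 42
Z: 3·0+6·4+2·2 = 28 | 1·4+6·4 = 28
B: 3·2+6·2+2·0 = 18 | 1·0+6·3 = 18
M: 3·0+6·2+2·1 = 14 | 1·8+6·1 = 14
T: 3·7+6·4+2·0 = 45 | 1·3+6·7 = 45
gcd(3,6,2,1,6) = 1

Coefficients: [3, 6, 2, 1, 6]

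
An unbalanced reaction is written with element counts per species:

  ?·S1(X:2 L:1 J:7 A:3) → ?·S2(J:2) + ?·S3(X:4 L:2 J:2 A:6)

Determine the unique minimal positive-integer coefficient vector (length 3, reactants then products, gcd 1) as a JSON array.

Coefficients: [2, 6, 1]

X: 2·2 = 4 | 6·0+1·4 = 4
L: 2·1 = 2 | 6·0+1·2 = 2
J: 2·7 = 14 | 6·2+1·2 = 14
A: 2·3 = 6 | 6·0+1·6 = 6
gcd(2,6,1) = 1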